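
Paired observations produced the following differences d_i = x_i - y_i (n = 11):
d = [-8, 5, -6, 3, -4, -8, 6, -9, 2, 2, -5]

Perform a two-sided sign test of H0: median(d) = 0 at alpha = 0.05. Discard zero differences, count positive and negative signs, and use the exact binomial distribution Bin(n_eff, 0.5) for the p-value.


Step 1: Discard zero differences. Original n = 11; n_eff = number of nonzero differences = 11.
Nonzero differences (with sign): -8, +5, -6, +3, -4, -8, +6, -9, +2, +2, -5
Step 2: Count signs: positive = 5, negative = 6.
Step 3: Under H0: P(positive) = 0.5, so the number of positives S ~ Bin(11, 0.5).
Step 4: Two-sided exact p-value = sum of Bin(11,0.5) probabilities at or below the observed probability = 1.000000.
Step 5: alpha = 0.05. fail to reject H0.

n_eff = 11, pos = 5, neg = 6, p = 1.000000, fail to reject H0.


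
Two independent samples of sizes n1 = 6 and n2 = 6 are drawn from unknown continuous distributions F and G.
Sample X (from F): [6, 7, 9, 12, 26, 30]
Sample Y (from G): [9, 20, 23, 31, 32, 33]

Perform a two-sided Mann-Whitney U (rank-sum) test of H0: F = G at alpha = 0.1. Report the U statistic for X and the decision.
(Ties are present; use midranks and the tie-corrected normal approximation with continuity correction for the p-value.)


Step 1: Combine and sort all 12 observations; assign midranks.
sorted (value, group): (6,X), (7,X), (9,X), (9,Y), (12,X), (20,Y), (23,Y), (26,X), (30,X), (31,Y), (32,Y), (33,Y)
ranks: 6->1, 7->2, 9->3.5, 9->3.5, 12->5, 20->6, 23->7, 26->8, 30->9, 31->10, 32->11, 33->12
Step 2: Rank sum for X: R1 = 1 + 2 + 3.5 + 5 + 8 + 9 = 28.5.
Step 3: U_X = R1 - n1(n1+1)/2 = 28.5 - 6*7/2 = 28.5 - 21 = 7.5.
       U_Y = n1*n2 - U_X = 36 - 7.5 = 28.5.
Step 4: Ties are present, so use the tie-corrected normal approximation (with continuity correction) for the p-value.
Step 5: p-value = 0.108695; compare to alpha = 0.1. fail to reject H0.

U_X = 7.5, p = 0.108695, fail to reject H0 at alpha = 0.1.


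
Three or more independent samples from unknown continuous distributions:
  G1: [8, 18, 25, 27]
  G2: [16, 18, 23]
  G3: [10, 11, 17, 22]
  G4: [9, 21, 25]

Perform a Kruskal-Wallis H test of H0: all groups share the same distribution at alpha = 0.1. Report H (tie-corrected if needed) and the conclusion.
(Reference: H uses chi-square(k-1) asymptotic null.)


Step 1: Combine all N = 14 observations and assign midranks.
sorted (value, group, rank): (8,G1,1), (9,G4,2), (10,G3,3), (11,G3,4), (16,G2,5), (17,G3,6), (18,G1,7.5), (18,G2,7.5), (21,G4,9), (22,G3,10), (23,G2,11), (25,G1,12.5), (25,G4,12.5), (27,G1,14)
Step 2: Sum ranks within each group.
R_1 = 35 (n_1 = 4)
R_2 = 23.5 (n_2 = 3)
R_3 = 23 (n_3 = 4)
R_4 = 23.5 (n_4 = 3)
Step 3: H = 12/(N(N+1)) * sum(R_i^2/n_i) - 3(N+1)
     = 12/(14*15) * (35^2/4 + 23.5^2/3 + 23^2/4 + 23.5^2/3) - 3*15
     = 0.057143 * 806.667 - 45
     = 1.095238.
Step 4: Ties present; correction factor C = 1 - 12/(14^3 - 14) = 0.995604. Corrected H = 1.095238 / 0.995604 = 1.100074.
Step 5: Under H0, H ~ chi^2(3); p-value = 0.777056.
Step 6: alpha = 0.1. fail to reject H0.

H = 1.1001, df = 3, p = 0.777056, fail to reject H0.


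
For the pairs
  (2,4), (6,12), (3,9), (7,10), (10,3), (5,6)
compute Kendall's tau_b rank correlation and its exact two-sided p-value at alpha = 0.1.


Step 1: Enumerate the 15 unordered pairs (i,j) with i<j and classify each by sign(x_j-x_i) * sign(y_j-y_i).
  (1,2):dx=+4,dy=+8->C; (1,3):dx=+1,dy=+5->C; (1,4):dx=+5,dy=+6->C; (1,5):dx=+8,dy=-1->D
  (1,6):dx=+3,dy=+2->C; (2,3):dx=-3,dy=-3->C; (2,4):dx=+1,dy=-2->D; (2,5):dx=+4,dy=-9->D
  (2,6):dx=-1,dy=-6->C; (3,4):dx=+4,dy=+1->C; (3,5):dx=+7,dy=-6->D; (3,6):dx=+2,dy=-3->D
  (4,5):dx=+3,dy=-7->D; (4,6):dx=-2,dy=-4->C; (5,6):dx=-5,dy=+3->D
Step 2: C = 8, D = 7, total pairs = 15.
Step 3: tau = (C - D)/(n(n-1)/2) = (8 - 7)/15 = 0.066667.
Step 4: Exact two-sided p-value (enumerate n! = 720 permutations of y under H0): p = 1.000000.
Step 5: alpha = 0.1. fail to reject H0.

tau_b = 0.0667 (C=8, D=7), p = 1.000000, fail to reject H0.


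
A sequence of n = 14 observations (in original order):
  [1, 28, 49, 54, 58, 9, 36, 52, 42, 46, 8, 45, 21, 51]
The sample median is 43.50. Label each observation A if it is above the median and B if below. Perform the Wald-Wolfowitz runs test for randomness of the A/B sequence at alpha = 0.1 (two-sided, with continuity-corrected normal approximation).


Step 1: Compute median = 43.50; label A = above, B = below.
Labels in order: BBAAABBABABABA  (n_A = 7, n_B = 7)
Step 2: Count runs R = 10.
Step 3: Under H0 (random ordering), E[R] = 2*n_A*n_B/(n_A+n_B) + 1 = 2*7*7/14 + 1 = 8.0000.
        Var[R] = 2*n_A*n_B*(2*n_A*n_B - n_A - n_B) / ((n_A+n_B)^2 * (n_A+n_B-1)) = 8232/2548 = 3.2308.
        SD[R] = 1.7974.
Step 4: Continuity-corrected z = (R - 0.5 - E[R]) / SD[R] = (10 - 0.5 - 8.0000) / 1.7974 = 0.8345.
Step 5: Two-sided p-value via normal approximation = 2*(1 - Phi(|z|)) = 0.403986.
Step 6: alpha = 0.1. fail to reject H0.

R = 10, z = 0.8345, p = 0.403986, fail to reject H0.


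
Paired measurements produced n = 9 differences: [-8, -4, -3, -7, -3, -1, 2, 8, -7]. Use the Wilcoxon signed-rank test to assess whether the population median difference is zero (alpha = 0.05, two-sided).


Step 1: Drop any zero differences (none here) and take |d_i|.
|d| = [8, 4, 3, 7, 3, 1, 2, 8, 7]
Step 2: Midrank |d_i| (ties get averaged ranks).
ranks: |8|->8.5, |4|->5, |3|->3.5, |7|->6.5, |3|->3.5, |1|->1, |2|->2, |8|->8.5, |7|->6.5
Step 3: Attach original signs; sum ranks with positive sign and with negative sign.
W+ = 2 + 8.5 = 10.5
W- = 8.5 + 5 + 3.5 + 6.5 + 3.5 + 1 + 6.5 = 34.5
(Check: W+ + W- = 45 should equal n(n+1)/2 = 45.)
Step 4: Test statistic W = min(W+, W-) = 10.5.
Step 5: Ties in |d|, so use the tie-corrected normal approximation.
        E[W] = n(n+1)/4 = 9*10/4 = 22.5.
        Tie groups: |d|=3 (t=2), |d|=7 (t=2), |d|=8 (t=2); sum(t^3 - t) = 18.
        Var[W] = n(n+1)(2n+1)/24 - sum(t^3-t)/48 = 1710/24 - 18/48 = 70.875.
        z = (W - E[W]) / sqrt(Var[W]) = (10.5 - 22.5) / 8.4187 = -1.4254.
        Two-sided p = 2*Phi(z) = 0.154044.
Step 6: alpha = 0.05. fail to reject H0.

W+ = 10.5, W- = 34.5, W = min = 10.5, p = 0.154044, fail to reject H0.


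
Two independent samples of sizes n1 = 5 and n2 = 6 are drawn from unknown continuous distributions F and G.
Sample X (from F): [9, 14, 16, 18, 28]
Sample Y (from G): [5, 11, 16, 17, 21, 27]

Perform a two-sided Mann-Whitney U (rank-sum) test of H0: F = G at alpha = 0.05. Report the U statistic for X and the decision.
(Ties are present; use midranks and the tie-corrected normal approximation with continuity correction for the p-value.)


Step 1: Combine and sort all 11 observations; assign midranks.
sorted (value, group): (5,Y), (9,X), (11,Y), (14,X), (16,X), (16,Y), (17,Y), (18,X), (21,Y), (27,Y), (28,X)
ranks: 5->1, 9->2, 11->3, 14->4, 16->5.5, 16->5.5, 17->7, 18->8, 21->9, 27->10, 28->11
Step 2: Rank sum for X: R1 = 2 + 4 + 5.5 + 8 + 11 = 30.5.
Step 3: U_X = R1 - n1(n1+1)/2 = 30.5 - 5*6/2 = 30.5 - 15 = 15.5.
       U_Y = n1*n2 - U_X = 30 - 15.5 = 14.5.
Step 4: Ties are present, so use the tie-corrected normal approximation (with continuity correction) for the p-value.
Step 5: p-value = 1.000000; compare to alpha = 0.05. fail to reject H0.

U_X = 15.5, p = 1.000000, fail to reject H0 at alpha = 0.05.


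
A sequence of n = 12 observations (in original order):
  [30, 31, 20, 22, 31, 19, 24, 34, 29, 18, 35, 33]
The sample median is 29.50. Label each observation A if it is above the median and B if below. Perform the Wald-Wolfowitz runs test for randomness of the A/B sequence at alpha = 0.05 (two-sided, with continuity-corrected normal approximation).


Step 1: Compute median = 29.50; label A = above, B = below.
Labels in order: AABBABBABBAA  (n_A = 6, n_B = 6)
Step 2: Count runs R = 7.
Step 3: Under H0 (random ordering), E[R] = 2*n_A*n_B/(n_A+n_B) + 1 = 2*6*6/12 + 1 = 7.0000.
        Var[R] = 2*n_A*n_B*(2*n_A*n_B - n_A - n_B) / ((n_A+n_B)^2 * (n_A+n_B-1)) = 4320/1584 = 2.7273.
        SD[R] = 1.6514.
Step 4: R = E[R], so z = 0 with no continuity correction.
Step 5: Two-sided p-value via normal approximation = 2*(1 - Phi(|z|)) = 1.000000.
Step 6: alpha = 0.05. fail to reject H0.

R = 7, z = 0.0000, p = 1.000000, fail to reject H0.


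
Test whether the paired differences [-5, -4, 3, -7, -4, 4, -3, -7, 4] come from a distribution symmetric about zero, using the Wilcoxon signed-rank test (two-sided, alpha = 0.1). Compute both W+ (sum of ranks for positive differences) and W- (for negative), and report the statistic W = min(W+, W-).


Step 1: Drop any zero differences (none here) and take |d_i|.
|d| = [5, 4, 3, 7, 4, 4, 3, 7, 4]
Step 2: Midrank |d_i| (ties get averaged ranks).
ranks: |5|->7, |4|->4.5, |3|->1.5, |7|->8.5, |4|->4.5, |4|->4.5, |3|->1.5, |7|->8.5, |4|->4.5
Step 3: Attach original signs; sum ranks with positive sign and with negative sign.
W+ = 1.5 + 4.5 + 4.5 = 10.5
W- = 7 + 4.5 + 8.5 + 4.5 + 1.5 + 8.5 = 34.5
(Check: W+ + W- = 45 should equal n(n+1)/2 = 45.)
Step 4: Test statistic W = min(W+, W-) = 10.5.
Step 5: Ties in |d|, so use the tie-corrected normal approximation.
        E[W] = n(n+1)/4 = 9*10/4 = 22.5.
        Tie groups: |d|=3 (t=2), |d|=4 (t=4), |d|=7 (t=2); sum(t^3 - t) = 72.
        Var[W] = n(n+1)(2n+1)/24 - sum(t^3-t)/48 = 1710/24 - 72/48 = 69.75.
        z = (W - E[W]) / sqrt(Var[W]) = (10.5 - 22.5) / 8.3516 = -1.4368.
        Two-sided p = 2*Phi(z) = 0.150763.
Step 6: alpha = 0.1. fail to reject H0.

W+ = 10.5, W- = 34.5, W = min = 10.5, p = 0.150763, fail to reject H0.


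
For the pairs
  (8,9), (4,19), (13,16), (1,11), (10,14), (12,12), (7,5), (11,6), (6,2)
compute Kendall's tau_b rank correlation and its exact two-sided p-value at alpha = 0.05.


Step 1: Enumerate the 36 unordered pairs (i,j) with i<j and classify each by sign(x_j-x_i) * sign(y_j-y_i).
  (1,2):dx=-4,dy=+10->D; (1,3):dx=+5,dy=+7->C; (1,4):dx=-7,dy=+2->D; (1,5):dx=+2,dy=+5->C
  (1,6):dx=+4,dy=+3->C; (1,7):dx=-1,dy=-4->C; (1,8):dx=+3,dy=-3->D; (1,9):dx=-2,dy=-7->C
  (2,3):dx=+9,dy=-3->D; (2,4):dx=-3,dy=-8->C; (2,5):dx=+6,dy=-5->D; (2,6):dx=+8,dy=-7->D
  (2,7):dx=+3,dy=-14->D; (2,8):dx=+7,dy=-13->D; (2,9):dx=+2,dy=-17->D; (3,4):dx=-12,dy=-5->C
  (3,5):dx=-3,dy=-2->C; (3,6):dx=-1,dy=-4->C; (3,7):dx=-6,dy=-11->C; (3,8):dx=-2,dy=-10->C
  (3,9):dx=-7,dy=-14->C; (4,5):dx=+9,dy=+3->C; (4,6):dx=+11,dy=+1->C; (4,7):dx=+6,dy=-6->D
  (4,8):dx=+10,dy=-5->D; (4,9):dx=+5,dy=-9->D; (5,6):dx=+2,dy=-2->D; (5,7):dx=-3,dy=-9->C
  (5,8):dx=+1,dy=-8->D; (5,9):dx=-4,dy=-12->C; (6,7):dx=-5,dy=-7->C; (6,8):dx=-1,dy=-6->C
  (6,9):dx=-6,dy=-10->C; (7,8):dx=+4,dy=+1->C; (7,9):dx=-1,dy=-3->C; (8,9):dx=-5,dy=-4->C
Step 2: C = 22, D = 14, total pairs = 36.
Step 3: tau = (C - D)/(n(n-1)/2) = (22 - 14)/36 = 0.222222.
Step 4: Exact two-sided p-value (enumerate n! = 362880 permutations of y under H0): p = 0.476709.
Step 5: alpha = 0.05. fail to reject H0.

tau_b = 0.2222 (C=22, D=14), p = 0.476709, fail to reject H0.


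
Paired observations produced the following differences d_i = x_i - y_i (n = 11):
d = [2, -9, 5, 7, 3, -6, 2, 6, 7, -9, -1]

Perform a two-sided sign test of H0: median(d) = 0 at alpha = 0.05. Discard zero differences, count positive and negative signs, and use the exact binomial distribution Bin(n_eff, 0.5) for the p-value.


Step 1: Discard zero differences. Original n = 11; n_eff = number of nonzero differences = 11.
Nonzero differences (with sign): +2, -9, +5, +7, +3, -6, +2, +6, +7, -9, -1
Step 2: Count signs: positive = 7, negative = 4.
Step 3: Under H0: P(positive) = 0.5, so the number of positives S ~ Bin(11, 0.5).
Step 4: Two-sided exact p-value = sum of Bin(11,0.5) probabilities at or below the observed probability = 0.548828.
Step 5: alpha = 0.05. fail to reject H0.

n_eff = 11, pos = 7, neg = 4, p = 0.548828, fail to reject H0.


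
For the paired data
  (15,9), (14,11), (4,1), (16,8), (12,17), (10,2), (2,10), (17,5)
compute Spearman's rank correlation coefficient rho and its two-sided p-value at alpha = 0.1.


Step 1: Rank x and y separately (midranks; no ties here).
rank(x): 15->6, 14->5, 4->2, 16->7, 12->4, 10->3, 2->1, 17->8
rank(y): 9->5, 11->7, 1->1, 8->4, 17->8, 2->2, 10->6, 5->3
Step 2: d_i = R_x(i) - R_y(i); compute d_i^2.
  (6-5)^2=1, (5-7)^2=4, (2-1)^2=1, (7-4)^2=9, (4-8)^2=16, (3-2)^2=1, (1-6)^2=25, (8-3)^2=25
sum(d^2) = 82.
Step 3: rho = 1 - 6*82 / (8*(8^2 - 1)) = 1 - 492/504 = 0.023810.
Step 4: Under H0, t = rho * sqrt((n-2)/(1-rho^2)) = 0.0583 ~ t(6).
Step 5: Two-sided p-value from the t-distribution with 6 df = 0.955374.
Step 6: alpha = 0.1. fail to reject H0.

rho = 0.0238, p = 0.955374, fail to reject H0 at alpha = 0.1.


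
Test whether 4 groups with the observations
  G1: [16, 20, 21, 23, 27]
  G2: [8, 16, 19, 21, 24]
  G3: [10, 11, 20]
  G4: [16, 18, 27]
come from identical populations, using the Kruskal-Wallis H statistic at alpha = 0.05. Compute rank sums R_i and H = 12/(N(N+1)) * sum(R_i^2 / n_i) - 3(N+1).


Step 1: Combine all N = 16 observations and assign midranks.
sorted (value, group, rank): (8,G2,1), (10,G3,2), (11,G3,3), (16,G1,5), (16,G2,5), (16,G4,5), (18,G4,7), (19,G2,8), (20,G1,9.5), (20,G3,9.5), (21,G1,11.5), (21,G2,11.5), (23,G1,13), (24,G2,14), (27,G1,15.5), (27,G4,15.5)
Step 2: Sum ranks within each group.
R_1 = 54.5 (n_1 = 5)
R_2 = 39.5 (n_2 = 5)
R_3 = 14.5 (n_3 = 3)
R_4 = 27.5 (n_4 = 3)
Step 3: H = 12/(N(N+1)) * sum(R_i^2/n_i) - 3(N+1)
     = 12/(16*17) * (54.5^2/5 + 39.5^2/5 + 14.5^2/3 + 27.5^2/3) - 3*17
     = 0.044118 * 1228.27 - 51
     = 3.188235.
Step 4: Ties present; correction factor C = 1 - 42/(16^3 - 16) = 0.989706. Corrected H = 3.188235 / 0.989706 = 3.221397.
Step 5: Under H0, H ~ chi^2(3); p-value = 0.358733.
Step 6: alpha = 0.05. fail to reject H0.

H = 3.2214, df = 3, p = 0.358733, fail to reject H0.


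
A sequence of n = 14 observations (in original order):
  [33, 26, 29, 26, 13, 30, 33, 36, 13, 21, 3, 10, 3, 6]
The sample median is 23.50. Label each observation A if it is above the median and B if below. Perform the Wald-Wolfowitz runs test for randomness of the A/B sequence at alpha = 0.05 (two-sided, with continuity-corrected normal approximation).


Step 1: Compute median = 23.50; label A = above, B = below.
Labels in order: AAAABAAABBBBBB  (n_A = 7, n_B = 7)
Step 2: Count runs R = 4.
Step 3: Under H0 (random ordering), E[R] = 2*n_A*n_B/(n_A+n_B) + 1 = 2*7*7/14 + 1 = 8.0000.
        Var[R] = 2*n_A*n_B*(2*n_A*n_B - n_A - n_B) / ((n_A+n_B)^2 * (n_A+n_B-1)) = 8232/2548 = 3.2308.
        SD[R] = 1.7974.
Step 4: Continuity-corrected z = (R + 0.5 - E[R]) / SD[R] = (4 + 0.5 - 8.0000) / 1.7974 = -1.9472.
Step 5: Two-sided p-value via normal approximation = 2*(1 - Phi(|z|)) = 0.051508.
Step 6: alpha = 0.05. fail to reject H0.

R = 4, z = -1.9472, p = 0.051508, fail to reject H0.


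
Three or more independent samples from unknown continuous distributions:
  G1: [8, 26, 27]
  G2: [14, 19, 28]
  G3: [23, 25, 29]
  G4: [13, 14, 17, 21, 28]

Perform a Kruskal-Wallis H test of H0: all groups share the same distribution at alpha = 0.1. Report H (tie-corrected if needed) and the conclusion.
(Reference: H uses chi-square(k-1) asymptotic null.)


Step 1: Combine all N = 14 observations and assign midranks.
sorted (value, group, rank): (8,G1,1), (13,G4,2), (14,G2,3.5), (14,G4,3.5), (17,G4,5), (19,G2,6), (21,G4,7), (23,G3,8), (25,G3,9), (26,G1,10), (27,G1,11), (28,G2,12.5), (28,G4,12.5), (29,G3,14)
Step 2: Sum ranks within each group.
R_1 = 22 (n_1 = 3)
R_2 = 22 (n_2 = 3)
R_3 = 31 (n_3 = 3)
R_4 = 30 (n_4 = 5)
Step 3: H = 12/(N(N+1)) * sum(R_i^2/n_i) - 3(N+1)
     = 12/(14*15) * (22^2/3 + 22^2/3 + 31^2/3 + 30^2/5) - 3*15
     = 0.057143 * 823 - 45
     = 2.028571.
Step 4: Ties present; correction factor C = 1 - 12/(14^3 - 14) = 0.995604. Corrected H = 2.028571 / 0.995604 = 2.037528.
Step 5: Under H0, H ~ chi^2(3); p-value = 0.564654.
Step 6: alpha = 0.1. fail to reject H0.

H = 2.0375, df = 3, p = 0.564654, fail to reject H0.


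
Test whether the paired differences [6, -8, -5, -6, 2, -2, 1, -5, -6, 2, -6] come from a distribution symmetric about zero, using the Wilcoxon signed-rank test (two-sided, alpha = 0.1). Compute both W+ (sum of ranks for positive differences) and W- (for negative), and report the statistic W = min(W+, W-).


Step 1: Drop any zero differences (none here) and take |d_i|.
|d| = [6, 8, 5, 6, 2, 2, 1, 5, 6, 2, 6]
Step 2: Midrank |d_i| (ties get averaged ranks).
ranks: |6|->8.5, |8|->11, |5|->5.5, |6|->8.5, |2|->3, |2|->3, |1|->1, |5|->5.5, |6|->8.5, |2|->3, |6|->8.5
Step 3: Attach original signs; sum ranks with positive sign and with negative sign.
W+ = 8.5 + 3 + 1 + 3 = 15.5
W- = 11 + 5.5 + 8.5 + 3 + 5.5 + 8.5 + 8.5 = 50.5
(Check: W+ + W- = 66 should equal n(n+1)/2 = 66.)
Step 4: Test statistic W = min(W+, W-) = 15.5.
Step 5: Ties in |d|, so use the tie-corrected normal approximation.
        E[W] = n(n+1)/4 = 11*12/4 = 33.
        Tie groups: |d|=2 (t=3), |d|=5 (t=2), |d|=6 (t=4); sum(t^3 - t) = 90.
        Var[W] = n(n+1)(2n+1)/24 - sum(t^3-t)/48 = 3036/24 - 90/48 = 124.625.
        z = (W - E[W]) / sqrt(Var[W]) = (15.5 - 33) / 11.1636 = -1.5676.
        Two-sided p = 2*Phi(z) = 0.116974.
Step 6: alpha = 0.1. fail to reject H0.

W+ = 15.5, W- = 50.5, W = min = 15.5, p = 0.116974, fail to reject H0.


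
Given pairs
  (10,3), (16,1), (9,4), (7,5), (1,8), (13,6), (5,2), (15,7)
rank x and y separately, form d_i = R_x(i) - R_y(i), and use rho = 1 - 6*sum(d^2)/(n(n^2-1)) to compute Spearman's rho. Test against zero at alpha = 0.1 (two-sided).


Step 1: Rank x and y separately (midranks; no ties here).
rank(x): 10->5, 16->8, 9->4, 7->3, 1->1, 13->6, 5->2, 15->7
rank(y): 3->3, 1->1, 4->4, 5->5, 8->8, 6->6, 2->2, 7->7
Step 2: d_i = R_x(i) - R_y(i); compute d_i^2.
  (5-3)^2=4, (8-1)^2=49, (4-4)^2=0, (3-5)^2=4, (1-8)^2=49, (6-6)^2=0, (2-2)^2=0, (7-7)^2=0
sum(d^2) = 106.
Step 3: rho = 1 - 6*106 / (8*(8^2 - 1)) = 1 - 636/504 = -0.261905.
Step 4: Under H0, t = rho * sqrt((n-2)/(1-rho^2)) = -0.6647 ~ t(6).
Step 5: Two-sided p-value from the t-distribution with 6 df = 0.530923.
Step 6: alpha = 0.1. fail to reject H0.

rho = -0.2619, p = 0.530923, fail to reject H0 at alpha = 0.1.


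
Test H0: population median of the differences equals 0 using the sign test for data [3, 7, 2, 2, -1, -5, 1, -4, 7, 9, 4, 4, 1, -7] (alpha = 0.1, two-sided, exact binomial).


Step 1: Discard zero differences. Original n = 14; n_eff = number of nonzero differences = 14.
Nonzero differences (with sign): +3, +7, +2, +2, -1, -5, +1, -4, +7, +9, +4, +4, +1, -7
Step 2: Count signs: positive = 10, negative = 4.
Step 3: Under H0: P(positive) = 0.5, so the number of positives S ~ Bin(14, 0.5).
Step 4: Two-sided exact p-value = sum of Bin(14,0.5) probabilities at or below the observed probability = 0.179565.
Step 5: alpha = 0.1. fail to reject H0.

n_eff = 14, pos = 10, neg = 4, p = 0.179565, fail to reject H0.


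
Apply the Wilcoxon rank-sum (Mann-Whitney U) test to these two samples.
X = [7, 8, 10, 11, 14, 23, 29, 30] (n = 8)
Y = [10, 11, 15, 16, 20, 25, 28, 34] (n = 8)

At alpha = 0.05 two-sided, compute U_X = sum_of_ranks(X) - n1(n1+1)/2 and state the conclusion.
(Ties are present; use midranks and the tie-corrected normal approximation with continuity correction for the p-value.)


Step 1: Combine and sort all 16 observations; assign midranks.
sorted (value, group): (7,X), (8,X), (10,X), (10,Y), (11,X), (11,Y), (14,X), (15,Y), (16,Y), (20,Y), (23,X), (25,Y), (28,Y), (29,X), (30,X), (34,Y)
ranks: 7->1, 8->2, 10->3.5, 10->3.5, 11->5.5, 11->5.5, 14->7, 15->8, 16->9, 20->10, 23->11, 25->12, 28->13, 29->14, 30->15, 34->16
Step 2: Rank sum for X: R1 = 1 + 2 + 3.5 + 5.5 + 7 + 11 + 14 + 15 = 59.
Step 3: U_X = R1 - n1(n1+1)/2 = 59 - 8*9/2 = 59 - 36 = 23.
       U_Y = n1*n2 - U_X = 64 - 23 = 41.
Step 4: Ties are present, so use the tie-corrected normal approximation (with continuity correction) for the p-value.
Step 5: p-value = 0.371325; compare to alpha = 0.05. fail to reject H0.

U_X = 23, p = 0.371325, fail to reject H0 at alpha = 0.05.


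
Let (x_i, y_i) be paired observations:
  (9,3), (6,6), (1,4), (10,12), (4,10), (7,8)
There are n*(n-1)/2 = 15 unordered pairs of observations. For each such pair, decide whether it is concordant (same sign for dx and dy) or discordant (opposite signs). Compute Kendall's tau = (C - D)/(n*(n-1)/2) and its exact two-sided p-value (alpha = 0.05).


Step 1: Enumerate the 15 unordered pairs (i,j) with i<j and classify each by sign(x_j-x_i) * sign(y_j-y_i).
  (1,2):dx=-3,dy=+3->D; (1,3):dx=-8,dy=+1->D; (1,4):dx=+1,dy=+9->C; (1,5):dx=-5,dy=+7->D
  (1,6):dx=-2,dy=+5->D; (2,3):dx=-5,dy=-2->C; (2,4):dx=+4,dy=+6->C; (2,5):dx=-2,dy=+4->D
  (2,6):dx=+1,dy=+2->C; (3,4):dx=+9,dy=+8->C; (3,5):dx=+3,dy=+6->C; (3,6):dx=+6,dy=+4->C
  (4,5):dx=-6,dy=-2->C; (4,6):dx=-3,dy=-4->C; (5,6):dx=+3,dy=-2->D
Step 2: C = 9, D = 6, total pairs = 15.
Step 3: tau = (C - D)/(n(n-1)/2) = (9 - 6)/15 = 0.200000.
Step 4: Exact two-sided p-value (enumerate n! = 720 permutations of y under H0): p = 0.719444.
Step 5: alpha = 0.05. fail to reject H0.

tau_b = 0.2000 (C=9, D=6), p = 0.719444, fail to reject H0.


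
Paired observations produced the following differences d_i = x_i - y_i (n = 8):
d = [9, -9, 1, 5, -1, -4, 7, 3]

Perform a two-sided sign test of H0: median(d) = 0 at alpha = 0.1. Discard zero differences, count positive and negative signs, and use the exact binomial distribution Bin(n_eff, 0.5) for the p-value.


Step 1: Discard zero differences. Original n = 8; n_eff = number of nonzero differences = 8.
Nonzero differences (with sign): +9, -9, +1, +5, -1, -4, +7, +3
Step 2: Count signs: positive = 5, negative = 3.
Step 3: Under H0: P(positive) = 0.5, so the number of positives S ~ Bin(8, 0.5).
Step 4: Two-sided exact p-value = sum of Bin(8,0.5) probabilities at or below the observed probability = 0.726562.
Step 5: alpha = 0.1. fail to reject H0.

n_eff = 8, pos = 5, neg = 3, p = 0.726562, fail to reject H0.


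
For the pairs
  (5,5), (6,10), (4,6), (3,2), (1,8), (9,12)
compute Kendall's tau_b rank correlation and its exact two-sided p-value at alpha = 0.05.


Step 1: Enumerate the 15 unordered pairs (i,j) with i<j and classify each by sign(x_j-x_i) * sign(y_j-y_i).
  (1,2):dx=+1,dy=+5->C; (1,3):dx=-1,dy=+1->D; (1,4):dx=-2,dy=-3->C; (1,5):dx=-4,dy=+3->D
  (1,6):dx=+4,dy=+7->C; (2,3):dx=-2,dy=-4->C; (2,4):dx=-3,dy=-8->C; (2,5):dx=-5,dy=-2->C
  (2,6):dx=+3,dy=+2->C; (3,4):dx=-1,dy=-4->C; (3,5):dx=-3,dy=+2->D; (3,6):dx=+5,dy=+6->C
  (4,5):dx=-2,dy=+6->D; (4,6):dx=+6,dy=+10->C; (5,6):dx=+8,dy=+4->C
Step 2: C = 11, D = 4, total pairs = 15.
Step 3: tau = (C - D)/(n(n-1)/2) = (11 - 4)/15 = 0.466667.
Step 4: Exact two-sided p-value (enumerate n! = 720 permutations of y under H0): p = 0.272222.
Step 5: alpha = 0.05. fail to reject H0.

tau_b = 0.4667 (C=11, D=4), p = 0.272222, fail to reject H0.


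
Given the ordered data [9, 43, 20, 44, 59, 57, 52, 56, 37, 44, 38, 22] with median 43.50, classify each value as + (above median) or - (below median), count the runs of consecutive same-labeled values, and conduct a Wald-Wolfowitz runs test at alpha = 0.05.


Step 1: Compute median = 43.50; label A = above, B = below.
Labels in order: BBBAAAAABABB  (n_A = 6, n_B = 6)
Step 2: Count runs R = 5.
Step 3: Under H0 (random ordering), E[R] = 2*n_A*n_B/(n_A+n_B) + 1 = 2*6*6/12 + 1 = 7.0000.
        Var[R] = 2*n_A*n_B*(2*n_A*n_B - n_A - n_B) / ((n_A+n_B)^2 * (n_A+n_B-1)) = 4320/1584 = 2.7273.
        SD[R] = 1.6514.
Step 4: Continuity-corrected z = (R + 0.5 - E[R]) / SD[R] = (5 + 0.5 - 7.0000) / 1.6514 = -0.9083.
Step 5: Two-sided p-value via normal approximation = 2*(1 - Phi(|z|)) = 0.363722.
Step 6: alpha = 0.05. fail to reject H0.

R = 5, z = -0.9083, p = 0.363722, fail to reject H0.


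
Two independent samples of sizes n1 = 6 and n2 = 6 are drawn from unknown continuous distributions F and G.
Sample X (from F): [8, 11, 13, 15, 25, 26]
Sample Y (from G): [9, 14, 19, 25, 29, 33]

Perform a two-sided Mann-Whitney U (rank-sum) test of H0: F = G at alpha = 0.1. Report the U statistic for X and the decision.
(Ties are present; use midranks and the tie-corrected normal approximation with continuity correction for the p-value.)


Step 1: Combine and sort all 12 observations; assign midranks.
sorted (value, group): (8,X), (9,Y), (11,X), (13,X), (14,Y), (15,X), (19,Y), (25,X), (25,Y), (26,X), (29,Y), (33,Y)
ranks: 8->1, 9->2, 11->3, 13->4, 14->5, 15->6, 19->7, 25->8.5, 25->8.5, 26->10, 29->11, 33->12
Step 2: Rank sum for X: R1 = 1 + 3 + 4 + 6 + 8.5 + 10 = 32.5.
Step 3: U_X = R1 - n1(n1+1)/2 = 32.5 - 6*7/2 = 32.5 - 21 = 11.5.
       U_Y = n1*n2 - U_X = 36 - 11.5 = 24.5.
Step 4: Ties are present, so use the tie-corrected normal approximation (with continuity correction) for the p-value.
Step 5: p-value = 0.335822; compare to alpha = 0.1. fail to reject H0.

U_X = 11.5, p = 0.335822, fail to reject H0 at alpha = 0.1.


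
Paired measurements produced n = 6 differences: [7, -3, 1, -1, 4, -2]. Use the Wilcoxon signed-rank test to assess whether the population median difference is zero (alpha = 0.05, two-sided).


Step 1: Drop any zero differences (none here) and take |d_i|.
|d| = [7, 3, 1, 1, 4, 2]
Step 2: Midrank |d_i| (ties get averaged ranks).
ranks: |7|->6, |3|->4, |1|->1.5, |1|->1.5, |4|->5, |2|->3
Step 3: Attach original signs; sum ranks with positive sign and with negative sign.
W+ = 6 + 1.5 + 5 = 12.5
W- = 4 + 1.5 + 3 = 8.5
(Check: W+ + W- = 21 should equal n(n+1)/2 = 21.)
Step 4: Test statistic W = min(W+, W-) = 8.5.
Step 5: Ties in |d|, so use the tie-corrected normal approximation.
        E[W] = n(n+1)/4 = 6*7/4 = 10.5.
        Tie groups: |d|=1 (t=2); sum(t^3 - t) = 6.
        Var[W] = n(n+1)(2n+1)/24 - sum(t^3-t)/48 = 546/24 - 6/48 = 22.625.
        z = (W - E[W]) / sqrt(Var[W]) = (8.5 - 10.5) / 4.7566 = -0.4205.
        Two-sided p = 2*Phi(z) = 0.674142.
Step 6: alpha = 0.05. fail to reject H0.

W+ = 12.5, W- = 8.5, W = min = 8.5, p = 0.674142, fail to reject H0.


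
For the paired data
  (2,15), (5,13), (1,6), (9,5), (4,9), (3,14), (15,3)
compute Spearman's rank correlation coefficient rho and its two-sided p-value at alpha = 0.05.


Step 1: Rank x and y separately (midranks; no ties here).
rank(x): 2->2, 5->5, 1->1, 9->6, 4->4, 3->3, 15->7
rank(y): 15->7, 13->5, 6->3, 5->2, 9->4, 14->6, 3->1
Step 2: d_i = R_x(i) - R_y(i); compute d_i^2.
  (2-7)^2=25, (5-5)^2=0, (1-3)^2=4, (6-2)^2=16, (4-4)^2=0, (3-6)^2=9, (7-1)^2=36
sum(d^2) = 90.
Step 3: rho = 1 - 6*90 / (7*(7^2 - 1)) = 1 - 540/336 = -0.607143.
Step 4: Under H0, t = rho * sqrt((n-2)/(1-rho^2)) = -1.7086 ~ t(5).
Step 5: Two-sided p-value from the t-distribution with 5 df = 0.148231.
Step 6: alpha = 0.05. fail to reject H0.

rho = -0.6071, p = 0.148231, fail to reject H0 at alpha = 0.05.


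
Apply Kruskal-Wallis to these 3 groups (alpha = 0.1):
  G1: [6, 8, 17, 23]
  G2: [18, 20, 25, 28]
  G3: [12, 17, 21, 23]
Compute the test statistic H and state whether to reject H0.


Step 1: Combine all N = 12 observations and assign midranks.
sorted (value, group, rank): (6,G1,1), (8,G1,2), (12,G3,3), (17,G1,4.5), (17,G3,4.5), (18,G2,6), (20,G2,7), (21,G3,8), (23,G1,9.5), (23,G3,9.5), (25,G2,11), (28,G2,12)
Step 2: Sum ranks within each group.
R_1 = 17 (n_1 = 4)
R_2 = 36 (n_2 = 4)
R_3 = 25 (n_3 = 4)
Step 3: H = 12/(N(N+1)) * sum(R_i^2/n_i) - 3(N+1)
     = 12/(12*13) * (17^2/4 + 36^2/4 + 25^2/4) - 3*13
     = 0.076923 * 552.5 - 39
     = 3.500000.
Step 4: Ties present; correction factor C = 1 - 12/(12^3 - 12) = 0.993007. Corrected H = 3.500000 / 0.993007 = 3.524648.
Step 5: Under H0, H ~ chi^2(2); p-value = 0.171646.
Step 6: alpha = 0.1. fail to reject H0.

H = 3.5246, df = 2, p = 0.171646, fail to reject H0.


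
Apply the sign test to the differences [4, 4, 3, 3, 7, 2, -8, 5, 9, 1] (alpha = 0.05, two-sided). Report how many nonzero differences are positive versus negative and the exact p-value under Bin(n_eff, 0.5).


Step 1: Discard zero differences. Original n = 10; n_eff = number of nonzero differences = 10.
Nonzero differences (with sign): +4, +4, +3, +3, +7, +2, -8, +5, +9, +1
Step 2: Count signs: positive = 9, negative = 1.
Step 3: Under H0: P(positive) = 0.5, so the number of positives S ~ Bin(10, 0.5).
Step 4: Two-sided exact p-value = sum of Bin(10,0.5) probabilities at or below the observed probability = 0.021484.
Step 5: alpha = 0.05. reject H0.

n_eff = 10, pos = 9, neg = 1, p = 0.021484, reject H0.


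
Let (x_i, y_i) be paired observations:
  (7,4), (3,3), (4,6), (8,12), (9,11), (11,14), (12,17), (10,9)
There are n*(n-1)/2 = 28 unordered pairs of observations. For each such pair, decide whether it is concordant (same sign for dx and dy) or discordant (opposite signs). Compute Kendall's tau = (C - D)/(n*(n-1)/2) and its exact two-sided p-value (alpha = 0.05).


Step 1: Enumerate the 28 unordered pairs (i,j) with i<j and classify each by sign(x_j-x_i) * sign(y_j-y_i).
  (1,2):dx=-4,dy=-1->C; (1,3):dx=-3,dy=+2->D; (1,4):dx=+1,dy=+8->C; (1,5):dx=+2,dy=+7->C
  (1,6):dx=+4,dy=+10->C; (1,7):dx=+5,dy=+13->C; (1,8):dx=+3,dy=+5->C; (2,3):dx=+1,dy=+3->C
  (2,4):dx=+5,dy=+9->C; (2,5):dx=+6,dy=+8->C; (2,6):dx=+8,dy=+11->C; (2,7):dx=+9,dy=+14->C
  (2,8):dx=+7,dy=+6->C; (3,4):dx=+4,dy=+6->C; (3,5):dx=+5,dy=+5->C; (3,6):dx=+7,dy=+8->C
  (3,7):dx=+8,dy=+11->C; (3,8):dx=+6,dy=+3->C; (4,5):dx=+1,dy=-1->D; (4,6):dx=+3,dy=+2->C
  (4,7):dx=+4,dy=+5->C; (4,8):dx=+2,dy=-3->D; (5,6):dx=+2,dy=+3->C; (5,7):dx=+3,dy=+6->C
  (5,8):dx=+1,dy=-2->D; (6,7):dx=+1,dy=+3->C; (6,8):dx=-1,dy=-5->C; (7,8):dx=-2,dy=-8->C
Step 2: C = 24, D = 4, total pairs = 28.
Step 3: tau = (C - D)/(n(n-1)/2) = (24 - 4)/28 = 0.714286.
Step 4: Exact two-sided p-value (enumerate n! = 40320 permutations of y under H0): p = 0.014137.
Step 5: alpha = 0.05. reject H0.

tau_b = 0.7143 (C=24, D=4), p = 0.014137, reject H0.


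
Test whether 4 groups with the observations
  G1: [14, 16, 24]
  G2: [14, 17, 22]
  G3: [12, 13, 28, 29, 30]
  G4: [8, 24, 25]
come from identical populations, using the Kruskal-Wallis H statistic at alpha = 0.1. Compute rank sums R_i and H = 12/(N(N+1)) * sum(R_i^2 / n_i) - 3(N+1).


Step 1: Combine all N = 14 observations and assign midranks.
sorted (value, group, rank): (8,G4,1), (12,G3,2), (13,G3,3), (14,G1,4.5), (14,G2,4.5), (16,G1,6), (17,G2,7), (22,G2,8), (24,G1,9.5), (24,G4,9.5), (25,G4,11), (28,G3,12), (29,G3,13), (30,G3,14)
Step 2: Sum ranks within each group.
R_1 = 20 (n_1 = 3)
R_2 = 19.5 (n_2 = 3)
R_3 = 44 (n_3 = 5)
R_4 = 21.5 (n_4 = 3)
Step 3: H = 12/(N(N+1)) * sum(R_i^2/n_i) - 3(N+1)
     = 12/(14*15) * (20^2/3 + 19.5^2/3 + 44^2/5 + 21.5^2/3) - 3*15
     = 0.057143 * 801.367 - 45
     = 0.792381.
Step 4: Ties present; correction factor C = 1 - 12/(14^3 - 14) = 0.995604. Corrected H = 0.792381 / 0.995604 = 0.795879.
Step 5: Under H0, H ~ chi^2(3); p-value = 0.850452.
Step 6: alpha = 0.1. fail to reject H0.

H = 0.7959, df = 3, p = 0.850452, fail to reject H0.


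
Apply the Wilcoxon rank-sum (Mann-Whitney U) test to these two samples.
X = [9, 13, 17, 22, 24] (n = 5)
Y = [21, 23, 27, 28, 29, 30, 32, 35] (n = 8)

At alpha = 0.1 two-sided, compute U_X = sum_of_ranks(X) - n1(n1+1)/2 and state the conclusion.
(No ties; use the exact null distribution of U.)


Step 1: Combine and sort all 13 observations; assign midranks.
sorted (value, group): (9,X), (13,X), (17,X), (21,Y), (22,X), (23,Y), (24,X), (27,Y), (28,Y), (29,Y), (30,Y), (32,Y), (35,Y)
ranks: 9->1, 13->2, 17->3, 21->4, 22->5, 23->6, 24->7, 27->8, 28->9, 29->10, 30->11, 32->12, 35->13
Step 2: Rank sum for X: R1 = 1 + 2 + 3 + 5 + 7 = 18.
Step 3: U_X = R1 - n1(n1+1)/2 = 18 - 5*6/2 = 18 - 15 = 3.
       U_Y = n1*n2 - U_X = 40 - 3 = 37.
Step 4: No ties, so the exact null distribution of U (based on enumerating the C(13,5) = 1287 equally likely rank assignments) gives the two-sided p-value.
Step 5: p-value = 0.010878; compare to alpha = 0.1. reject H0.

U_X = 3, p = 0.010878, reject H0 at alpha = 0.1.


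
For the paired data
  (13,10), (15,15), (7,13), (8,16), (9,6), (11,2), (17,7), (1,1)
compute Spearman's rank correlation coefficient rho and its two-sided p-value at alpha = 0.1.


Step 1: Rank x and y separately (midranks; no ties here).
rank(x): 13->6, 15->7, 7->2, 8->3, 9->4, 11->5, 17->8, 1->1
rank(y): 10->5, 15->7, 13->6, 16->8, 6->3, 2->2, 7->4, 1->1
Step 2: d_i = R_x(i) - R_y(i); compute d_i^2.
  (6-5)^2=1, (7-7)^2=0, (2-6)^2=16, (3-8)^2=25, (4-3)^2=1, (5-2)^2=9, (8-4)^2=16, (1-1)^2=0
sum(d^2) = 68.
Step 3: rho = 1 - 6*68 / (8*(8^2 - 1)) = 1 - 408/504 = 0.190476.
Step 4: Under H0, t = rho * sqrt((n-2)/(1-rho^2)) = 0.4753 ~ t(6).
Step 5: Two-sided p-value from the t-distribution with 6 df = 0.651401.
Step 6: alpha = 0.1. fail to reject H0.

rho = 0.1905, p = 0.651401, fail to reject H0 at alpha = 0.1.


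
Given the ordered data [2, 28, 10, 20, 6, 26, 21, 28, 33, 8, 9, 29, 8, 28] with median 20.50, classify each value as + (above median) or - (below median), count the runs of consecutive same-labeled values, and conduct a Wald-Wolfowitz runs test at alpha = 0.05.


Step 1: Compute median = 20.50; label A = above, B = below.
Labels in order: BABBBAAAABBABA  (n_A = 7, n_B = 7)
Step 2: Count runs R = 8.
Step 3: Under H0 (random ordering), E[R] = 2*n_A*n_B/(n_A+n_B) + 1 = 2*7*7/14 + 1 = 8.0000.
        Var[R] = 2*n_A*n_B*(2*n_A*n_B - n_A - n_B) / ((n_A+n_B)^2 * (n_A+n_B-1)) = 8232/2548 = 3.2308.
        SD[R] = 1.7974.
Step 4: R = E[R], so z = 0 with no continuity correction.
Step 5: Two-sided p-value via normal approximation = 2*(1 - Phi(|z|)) = 1.000000.
Step 6: alpha = 0.05. fail to reject H0.

R = 8, z = 0.0000, p = 1.000000, fail to reject H0.


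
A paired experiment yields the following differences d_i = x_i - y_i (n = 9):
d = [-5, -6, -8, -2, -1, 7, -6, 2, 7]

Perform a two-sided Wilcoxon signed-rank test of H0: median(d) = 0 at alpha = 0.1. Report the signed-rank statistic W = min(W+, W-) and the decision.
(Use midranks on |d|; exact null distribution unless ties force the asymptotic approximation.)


Step 1: Drop any zero differences (none here) and take |d_i|.
|d| = [5, 6, 8, 2, 1, 7, 6, 2, 7]
Step 2: Midrank |d_i| (ties get averaged ranks).
ranks: |5|->4, |6|->5.5, |8|->9, |2|->2.5, |1|->1, |7|->7.5, |6|->5.5, |2|->2.5, |7|->7.5
Step 3: Attach original signs; sum ranks with positive sign and with negative sign.
W+ = 7.5 + 2.5 + 7.5 = 17.5
W- = 4 + 5.5 + 9 + 2.5 + 1 + 5.5 = 27.5
(Check: W+ + W- = 45 should equal n(n+1)/2 = 45.)
Step 4: Test statistic W = min(W+, W-) = 17.5.
Step 5: Ties in |d|, so use the tie-corrected normal approximation.
        E[W] = n(n+1)/4 = 9*10/4 = 22.5.
        Tie groups: |d|=2 (t=2), |d|=6 (t=2), |d|=7 (t=2); sum(t^3 - t) = 18.
        Var[W] = n(n+1)(2n+1)/24 - sum(t^3-t)/48 = 1710/24 - 18/48 = 70.875.
        z = (W - E[W]) / sqrt(Var[W]) = (17.5 - 22.5) / 8.4187 = -0.5939.
        Two-sided p = 2*Phi(z) = 0.552570.
Step 6: alpha = 0.1. fail to reject H0.

W+ = 17.5, W- = 27.5, W = min = 17.5, p = 0.552570, fail to reject H0.


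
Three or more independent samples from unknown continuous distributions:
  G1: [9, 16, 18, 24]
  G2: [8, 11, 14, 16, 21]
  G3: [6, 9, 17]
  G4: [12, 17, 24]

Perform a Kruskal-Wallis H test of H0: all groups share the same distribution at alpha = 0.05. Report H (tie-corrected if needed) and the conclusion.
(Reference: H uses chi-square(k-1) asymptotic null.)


Step 1: Combine all N = 15 observations and assign midranks.
sorted (value, group, rank): (6,G3,1), (8,G2,2), (9,G1,3.5), (9,G3,3.5), (11,G2,5), (12,G4,6), (14,G2,7), (16,G1,8.5), (16,G2,8.5), (17,G3,10.5), (17,G4,10.5), (18,G1,12), (21,G2,13), (24,G1,14.5), (24,G4,14.5)
Step 2: Sum ranks within each group.
R_1 = 38.5 (n_1 = 4)
R_2 = 35.5 (n_2 = 5)
R_3 = 15 (n_3 = 3)
R_4 = 31 (n_4 = 3)
Step 3: H = 12/(N(N+1)) * sum(R_i^2/n_i) - 3(N+1)
     = 12/(15*16) * (38.5^2/4 + 35.5^2/5 + 15^2/3 + 31^2/3) - 3*16
     = 0.050000 * 1017.95 - 48
     = 2.897292.
Step 4: Ties present; correction factor C = 1 - 24/(15^3 - 15) = 0.992857. Corrected H = 2.897292 / 0.992857 = 2.918135.
Step 5: Under H0, H ~ chi^2(3); p-value = 0.404420.
Step 6: alpha = 0.05. fail to reject H0.

H = 2.9181, df = 3, p = 0.404420, fail to reject H0.


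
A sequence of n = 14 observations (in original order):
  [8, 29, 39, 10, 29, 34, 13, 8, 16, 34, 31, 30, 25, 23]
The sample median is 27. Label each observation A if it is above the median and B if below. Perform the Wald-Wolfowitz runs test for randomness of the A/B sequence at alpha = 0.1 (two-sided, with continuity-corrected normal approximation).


Step 1: Compute median = 27; label A = above, B = below.
Labels in order: BAABAABBBAAABB  (n_A = 7, n_B = 7)
Step 2: Count runs R = 7.
Step 3: Under H0 (random ordering), E[R] = 2*n_A*n_B/(n_A+n_B) + 1 = 2*7*7/14 + 1 = 8.0000.
        Var[R] = 2*n_A*n_B*(2*n_A*n_B - n_A - n_B) / ((n_A+n_B)^2 * (n_A+n_B-1)) = 8232/2548 = 3.2308.
        SD[R] = 1.7974.
Step 4: Continuity-corrected z = (R + 0.5 - E[R]) / SD[R] = (7 + 0.5 - 8.0000) / 1.7974 = -0.2782.
Step 5: Two-sided p-value via normal approximation = 2*(1 - Phi(|z|)) = 0.780879.
Step 6: alpha = 0.1. fail to reject H0.

R = 7, z = -0.2782, p = 0.780879, fail to reject H0.


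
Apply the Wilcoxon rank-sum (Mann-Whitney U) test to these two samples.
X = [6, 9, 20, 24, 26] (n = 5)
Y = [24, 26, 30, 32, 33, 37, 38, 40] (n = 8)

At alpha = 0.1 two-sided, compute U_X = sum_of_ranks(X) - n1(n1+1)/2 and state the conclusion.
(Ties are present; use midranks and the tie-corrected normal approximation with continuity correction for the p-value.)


Step 1: Combine and sort all 13 observations; assign midranks.
sorted (value, group): (6,X), (9,X), (20,X), (24,X), (24,Y), (26,X), (26,Y), (30,Y), (32,Y), (33,Y), (37,Y), (38,Y), (40,Y)
ranks: 6->1, 9->2, 20->3, 24->4.5, 24->4.5, 26->6.5, 26->6.5, 30->8, 32->9, 33->10, 37->11, 38->12, 40->13
Step 2: Rank sum for X: R1 = 1 + 2 + 3 + 4.5 + 6.5 = 17.
Step 3: U_X = R1 - n1(n1+1)/2 = 17 - 5*6/2 = 17 - 15 = 2.
       U_Y = n1*n2 - U_X = 40 - 2 = 38.
Step 4: Ties are present, so use the tie-corrected normal approximation (with continuity correction) for the p-value.
Step 5: p-value = 0.010205; compare to alpha = 0.1. reject H0.

U_X = 2, p = 0.010205, reject H0 at alpha = 0.1.


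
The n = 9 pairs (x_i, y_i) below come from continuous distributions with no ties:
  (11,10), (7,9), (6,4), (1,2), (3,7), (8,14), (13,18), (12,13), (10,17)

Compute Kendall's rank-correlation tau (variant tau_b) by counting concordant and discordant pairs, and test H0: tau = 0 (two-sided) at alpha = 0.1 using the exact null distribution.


Step 1: Enumerate the 36 unordered pairs (i,j) with i<j and classify each by sign(x_j-x_i) * sign(y_j-y_i).
  (1,2):dx=-4,dy=-1->C; (1,3):dx=-5,dy=-6->C; (1,4):dx=-10,dy=-8->C; (1,5):dx=-8,dy=-3->C
  (1,6):dx=-3,dy=+4->D; (1,7):dx=+2,dy=+8->C; (1,8):dx=+1,dy=+3->C; (1,9):dx=-1,dy=+7->D
  (2,3):dx=-1,dy=-5->C; (2,4):dx=-6,dy=-7->C; (2,5):dx=-4,dy=-2->C; (2,6):dx=+1,dy=+5->C
  (2,7):dx=+6,dy=+9->C; (2,8):dx=+5,dy=+4->C; (2,9):dx=+3,dy=+8->C; (3,4):dx=-5,dy=-2->C
  (3,5):dx=-3,dy=+3->D; (3,6):dx=+2,dy=+10->C; (3,7):dx=+7,dy=+14->C; (3,8):dx=+6,dy=+9->C
  (3,9):dx=+4,dy=+13->C; (4,5):dx=+2,dy=+5->C; (4,6):dx=+7,dy=+12->C; (4,7):dx=+12,dy=+16->C
  (4,8):dx=+11,dy=+11->C; (4,9):dx=+9,dy=+15->C; (5,6):dx=+5,dy=+7->C; (5,7):dx=+10,dy=+11->C
  (5,8):dx=+9,dy=+6->C; (5,9):dx=+7,dy=+10->C; (6,7):dx=+5,dy=+4->C; (6,8):dx=+4,dy=-1->D
  (6,9):dx=+2,dy=+3->C; (7,8):dx=-1,dy=-5->C; (7,9):dx=-3,dy=-1->C; (8,9):dx=-2,dy=+4->D
Step 2: C = 31, D = 5, total pairs = 36.
Step 3: tau = (C - D)/(n(n-1)/2) = (31 - 5)/36 = 0.722222.
Step 4: Exact two-sided p-value (enumerate n! = 362880 permutations of y under H0): p = 0.005886.
Step 5: alpha = 0.1. reject H0.

tau_b = 0.7222 (C=31, D=5), p = 0.005886, reject H0.


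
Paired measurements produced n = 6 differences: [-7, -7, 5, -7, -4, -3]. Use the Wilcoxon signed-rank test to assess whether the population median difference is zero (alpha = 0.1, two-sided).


Step 1: Drop any zero differences (none here) and take |d_i|.
|d| = [7, 7, 5, 7, 4, 3]
Step 2: Midrank |d_i| (ties get averaged ranks).
ranks: |7|->5, |7|->5, |5|->3, |7|->5, |4|->2, |3|->1
Step 3: Attach original signs; sum ranks with positive sign and with negative sign.
W+ = 3 = 3
W- = 5 + 5 + 5 + 2 + 1 = 18
(Check: W+ + W- = 21 should equal n(n+1)/2 = 21.)
Step 4: Test statistic W = min(W+, W-) = 3.
Step 5: Ties in |d|, so use the tie-corrected normal approximation.
        E[W] = n(n+1)/4 = 6*7/4 = 10.5.
        Tie groups: |d|=7 (t=3); sum(t^3 - t) = 24.
        Var[W] = n(n+1)(2n+1)/24 - sum(t^3-t)/48 = 546/24 - 24/48 = 22.25.
        z = (W - E[W]) / sqrt(Var[W]) = (3 - 10.5) / 4.7170 = -1.5900.
        Two-sided p = 2*Phi(z) = 0.111836.
Step 6: alpha = 0.1. fail to reject H0.

W+ = 3, W- = 18, W = min = 3, p = 0.111836, fail to reject H0.
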